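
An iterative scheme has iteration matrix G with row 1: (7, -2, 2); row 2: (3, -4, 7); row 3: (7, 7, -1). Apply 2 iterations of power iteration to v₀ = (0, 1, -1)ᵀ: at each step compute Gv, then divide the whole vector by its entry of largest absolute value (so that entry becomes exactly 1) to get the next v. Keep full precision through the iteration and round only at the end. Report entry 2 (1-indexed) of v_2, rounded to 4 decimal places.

-0.7788

Gv0 = (-4.00000, -11.00000, 8.00000); divide by -11.00000 → v1 = (0.36364, 1.00000, -0.72727)
Gv1 = (-0.90909, -8.00000, 10.27273); divide by 10.27273 → v2 = (-0.08850, -0.77876, 1.00000)
Requested entry of v2: 88/-113 = -0.7788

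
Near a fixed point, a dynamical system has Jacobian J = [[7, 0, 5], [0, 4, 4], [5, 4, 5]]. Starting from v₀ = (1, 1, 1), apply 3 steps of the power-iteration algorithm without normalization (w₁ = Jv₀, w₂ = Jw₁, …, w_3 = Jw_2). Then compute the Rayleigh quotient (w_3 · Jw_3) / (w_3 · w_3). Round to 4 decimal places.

w1 = Jv₀ = (7·1 + 0·1 + 5·1; 0·1 + 4·1 + 4·1; 5·1 + 4·1 + 5·1) = (12, 8, 14)
w2 = Jw1 = (7·12 + 0·8 + 5·14; 0·12 + 4·8 + 4·14; 5·12 + 4·8 + 5·14) = (154, 88, 162)
w3 = Jw2 = (1888, 1000, 1932)
Jw3 = (22876, 11728, 23100)
w3·Jw3 = 1888·22876 + 1000·11728 + 1932·23100 = 99547088; w3·w3 = 1888·1888 + 1000·1000 + 1932·1932 = 8297168
λ ≈ 99547088/8297168 = 11.9977

λ ≈ 11.9977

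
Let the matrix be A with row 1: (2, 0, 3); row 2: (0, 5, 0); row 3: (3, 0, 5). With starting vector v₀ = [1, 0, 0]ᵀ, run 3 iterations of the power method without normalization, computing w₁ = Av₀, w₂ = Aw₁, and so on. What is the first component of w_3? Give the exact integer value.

89

w1 = Av₀ = (2·1 + 0·0 + 3·0; 0·1 + 5·0 + 0·0; 3·1 + 0·0 + 5·0) = (2, 0, 3)
w2 = Aw1 = (2·2 + 0·0 + 3·3; 0·2 + 5·0 + 0·3; 3·2 + 0·0 + 5·3) = (13, 0, 21)
w3 = Aw2 = (89, 0, 144)
The requested component of w3 is 89.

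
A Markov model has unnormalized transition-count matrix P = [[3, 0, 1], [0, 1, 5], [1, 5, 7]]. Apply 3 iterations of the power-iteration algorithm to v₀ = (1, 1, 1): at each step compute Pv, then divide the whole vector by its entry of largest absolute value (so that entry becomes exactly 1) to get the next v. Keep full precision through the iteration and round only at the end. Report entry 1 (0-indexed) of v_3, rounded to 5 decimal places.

Pv0 = (4.000000, 6.000000, 13.000000); divide by 13.000000 → v1 = (0.307692, 0.461538, 1.000000)
Pv1 = (1.923077, 5.461538, 9.615385); divide by 9.615385 → v2 = (0.200000, 0.568000, 1.000000)
Pv2 = (1.600000, 5.568000, 10.040000); divide by 10.040000 → v3 = (0.159363, 0.554582, 1.000000)
Requested entry of v3: 696/1255 = 0.55458

0.55458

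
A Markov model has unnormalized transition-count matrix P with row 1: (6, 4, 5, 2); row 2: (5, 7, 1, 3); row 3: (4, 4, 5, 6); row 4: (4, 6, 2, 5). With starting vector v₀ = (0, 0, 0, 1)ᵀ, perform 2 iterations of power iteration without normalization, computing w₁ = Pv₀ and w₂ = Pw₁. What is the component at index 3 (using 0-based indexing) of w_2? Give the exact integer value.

63

w1 = Pv₀ = (6·0 + 4·0 + 5·0 + 2·1; 5·0 + 7·0 + 1·0 + 3·1; 4·0 + 4·0 + 5·0 + 6·1; 4·0 + 6·0 + 2·0 + 5·1) = (2, 3, 6, 5)
w2 = Pw1 = (6·2 + 4·3 + 5·6 + 2·5; 5·2 + 7·3 + 1·6 + 3·5; 4·2 + 4·3 + 5·6 + 6·5; 4·2 + 6·3 + 2·6 + 5·5) = (64, 52, 80, 63)
The requested component of w2 is 63.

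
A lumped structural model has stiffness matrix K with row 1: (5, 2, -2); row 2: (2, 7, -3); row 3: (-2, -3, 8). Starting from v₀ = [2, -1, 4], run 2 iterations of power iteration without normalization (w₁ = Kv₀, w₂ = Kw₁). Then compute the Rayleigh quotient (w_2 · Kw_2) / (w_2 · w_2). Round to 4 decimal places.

λ ≈ 11.4765

w1 = Kv₀ = (5·2 + 2·(-1) + (-2)·4; 2·2 + 7·(-1) + (-3)·4; (-2)·2 + (-3)·(-1) + 8·4) = (0, -15, 31)
w2 = Kw1 = (5·0 + 2·(-15) + (-2)·31; 2·0 + 7·(-15) + (-3)·31; (-2)·0 + (-3)·(-15) + 8·31) = (-92, -198, 293)
Kw2 = (-1442, -2449, 3122)
w2·Kw2 = (-92)·(-1442) + (-198)·(-2449) + 293·3122 = 1532312; w2·w2 = (-92)·(-92) + (-198)·(-198) + 293·293 = 133517
λ ≈ 1532312/133517 = 11.4765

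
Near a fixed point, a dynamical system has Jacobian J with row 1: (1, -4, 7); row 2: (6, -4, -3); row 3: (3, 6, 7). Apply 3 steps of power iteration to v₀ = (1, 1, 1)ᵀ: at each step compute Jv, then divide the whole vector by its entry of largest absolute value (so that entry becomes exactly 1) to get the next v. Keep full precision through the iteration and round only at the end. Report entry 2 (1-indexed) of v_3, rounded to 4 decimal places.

Jv0 = (4.00000, -1.00000, 16.00000); divide by 16.00000 → v1 = (0.25000, -0.06250, 1.00000)
Jv1 = (7.50000, -1.25000, 7.37500); divide by 7.50000 → v2 = (1.00000, -0.16667, 0.98333)
Jv2 = (8.55000, 3.71667, 8.88333); divide by 8.88333 → v3 = (0.96248, 0.41839, 1.00000)
Requested entry of v3: 446/1066 = 0.4184

0.4184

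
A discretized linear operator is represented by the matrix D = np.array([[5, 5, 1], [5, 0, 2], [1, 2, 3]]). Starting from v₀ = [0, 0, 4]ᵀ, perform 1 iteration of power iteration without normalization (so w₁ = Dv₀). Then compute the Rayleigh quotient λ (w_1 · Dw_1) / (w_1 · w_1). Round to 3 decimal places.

5.857

w1 = Dv₀ = (5·0 + 5·0 + 1·4; 5·0 + 0·0 + 2·4; 1·0 + 2·0 + 3·4) = (4, 8, 12)
Dw1 = (72, 44, 56)
w1·Dw1 = 4·72 + 8·44 + 12·56 = 1312; w1·w1 = 4·4 + 8·8 + 12·12 = 224
λ ≈ 1312/224 = 5.857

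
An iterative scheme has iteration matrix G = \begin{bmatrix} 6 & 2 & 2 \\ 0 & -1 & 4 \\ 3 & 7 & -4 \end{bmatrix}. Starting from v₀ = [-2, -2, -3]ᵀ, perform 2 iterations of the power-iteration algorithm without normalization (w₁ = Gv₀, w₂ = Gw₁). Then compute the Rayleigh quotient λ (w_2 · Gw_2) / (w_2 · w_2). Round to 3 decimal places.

6.212

w1 = Gv₀ = (6·(-2) + 2·(-2) + 2·(-3); 0·(-2) + (-1)·(-2) + 4·(-3); 3·(-2) + 7·(-2) + (-4)·(-3)) = (-22, -10, -8)
w2 = Gw1 = (6·(-22) + 2·(-10) + 2·(-8); 0·(-22) + (-1)·(-10) + 4·(-8); 3·(-22) + 7·(-10) + (-4)·(-8)) = (-168, -22, -104)
Gw2 = (-1260, -394, -242)
w2·Gw2 = (-168)·(-1260) + (-22)·(-394) + (-104)·(-242) = 245516; w2·w2 = (-168)·(-168) + (-22)·(-22) + (-104)·(-104) = 39524
λ ≈ 245516/39524 = 6.212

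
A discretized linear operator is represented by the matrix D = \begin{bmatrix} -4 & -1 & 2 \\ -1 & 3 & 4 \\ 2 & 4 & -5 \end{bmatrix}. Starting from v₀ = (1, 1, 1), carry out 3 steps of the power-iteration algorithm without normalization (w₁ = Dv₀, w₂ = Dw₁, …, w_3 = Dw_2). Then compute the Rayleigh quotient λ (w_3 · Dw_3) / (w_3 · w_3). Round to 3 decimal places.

λ ≈ 4.245

w1 = Dv₀ = ((-4)·1 + (-1)·1 + 2·1; (-1)·1 + 3·1 + 4·1; 2·1 + 4·1 + (-5)·1) = (-3, 6, 1)
w2 = Dw1 = ((-4)·(-3) + (-1)·6 + 2·1; (-1)·(-3) + 3·6 + 4·1; 2·(-3) + 4·6 + (-5)·1) = (8, 25, 13)
w3 = Dw2 = (-31, 119, 51)
Dw3 = (107, 592, 159)
w3·Dw3 = (-31)·107 + 119·592 + 51·159 = 75240; w3·w3 = (-31)·(-31) + 119·119 + 51·51 = 17723
λ ≈ 75240/17723 = 4.245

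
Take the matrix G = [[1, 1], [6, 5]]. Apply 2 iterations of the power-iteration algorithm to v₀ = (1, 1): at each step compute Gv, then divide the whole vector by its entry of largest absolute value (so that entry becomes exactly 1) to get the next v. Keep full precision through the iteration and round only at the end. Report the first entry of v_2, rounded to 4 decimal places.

Gv0 = (2.00000, 11.00000); divide by 11.00000 → v1 = (0.18182, 1.00000)
Gv1 = (1.18182, 6.09091); divide by 6.09091 → v2 = (0.19403, 1.00000)
Requested entry of v2: 13/67 = 0.1940

0.1940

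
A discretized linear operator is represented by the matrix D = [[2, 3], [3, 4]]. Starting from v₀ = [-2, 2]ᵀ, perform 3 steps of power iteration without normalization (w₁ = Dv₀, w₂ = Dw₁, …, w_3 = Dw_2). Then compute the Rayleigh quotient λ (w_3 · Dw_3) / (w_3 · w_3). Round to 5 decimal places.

6.16228

w1 = Dv₀ = (2·(-2) + 3·2; 3·(-2) + 4·2) = (2, 2)
w2 = Dw1 = (2·2 + 3·2; 3·2 + 4·2) = (10, 14)
w3 = Dw2 = (62, 86)
Dw3 = (382, 530)
w3·Dw3 = 62·382 + 86·530 = 69264; w3·w3 = 62·62 + 86·86 = 11240
λ ≈ 69264/11240 = 6.16228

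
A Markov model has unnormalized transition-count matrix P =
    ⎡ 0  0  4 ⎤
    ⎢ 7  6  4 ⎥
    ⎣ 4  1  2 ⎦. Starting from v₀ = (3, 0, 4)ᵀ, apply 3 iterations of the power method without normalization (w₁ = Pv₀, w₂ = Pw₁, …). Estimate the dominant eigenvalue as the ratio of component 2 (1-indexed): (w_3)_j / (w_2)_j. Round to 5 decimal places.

w1 = Pv₀ = (16, 37, 20)
w2 = Pw1 = (80, 414, 141)
w3 = Pw2 = (564, 3608, 1016)
Ratio at component: 3608 / 414 = 8.71498

λ ≈ 8.71498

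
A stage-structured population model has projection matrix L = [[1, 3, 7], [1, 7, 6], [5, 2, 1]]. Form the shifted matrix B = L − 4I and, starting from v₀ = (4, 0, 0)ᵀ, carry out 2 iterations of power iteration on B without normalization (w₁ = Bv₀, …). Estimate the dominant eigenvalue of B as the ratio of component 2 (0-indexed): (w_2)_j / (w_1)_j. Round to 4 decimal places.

-5.6000

B = L − 4I has rows (-3, 3, 7); (1, 3, 6); (5, 2, -3)
w1 = Bv₀ = ((-3)·4 + 3·0 + 7·0; 1·4 + 3·0 + 6·0; 5·4 + 2·0 + (-3)·0) = (-12, 4, 20)
w2 = Bw1 = ((-3)·(-12) + 3·4 + 7·20; 1·(-12) + 3·4 + 6·20; 5·(-12) + 2·4 + (-3)·20) = (188, 120, -112)
Ratio: -112/20 = -5.6000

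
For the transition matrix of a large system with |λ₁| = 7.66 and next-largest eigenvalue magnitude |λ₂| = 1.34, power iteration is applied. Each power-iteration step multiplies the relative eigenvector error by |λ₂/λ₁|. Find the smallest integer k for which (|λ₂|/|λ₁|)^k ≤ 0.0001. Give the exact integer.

6

|λ₂/λ₁| = 1.34/7.66 = 0.17493
Need k ≥ ln(0.0001) / ln(0.17493) = -9.2103 / -1.7433 ≈ 5.283
Smallest integer k satisfying the bound: 6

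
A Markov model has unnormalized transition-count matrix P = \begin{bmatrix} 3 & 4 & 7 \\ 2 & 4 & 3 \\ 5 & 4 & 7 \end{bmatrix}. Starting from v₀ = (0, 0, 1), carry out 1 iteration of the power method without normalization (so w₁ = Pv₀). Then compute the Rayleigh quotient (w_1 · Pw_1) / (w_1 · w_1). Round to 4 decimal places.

w1 = Pv₀ = (3·0 + 4·0 + 7·1; 2·0 + 4·0 + 3·1; 5·0 + 4·0 + 7·1) = (7, 3, 7)
Pw1 = (82, 47, 96)
w1·Pw1 = 7·82 + 3·47 + 7·96 = 1387; w1·w1 = 7·7 + 3·3 + 7·7 = 107
λ ≈ 1387/107 = 12.9626

λ ≈ 12.9626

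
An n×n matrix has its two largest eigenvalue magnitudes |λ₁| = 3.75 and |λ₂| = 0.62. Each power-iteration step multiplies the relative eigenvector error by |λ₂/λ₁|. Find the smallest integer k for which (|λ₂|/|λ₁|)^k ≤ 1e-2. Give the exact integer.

3

|λ₂/λ₁| = 0.62/3.75 = 0.16533
Need k ≥ ln(1e-2) / ln(0.16533) = -4.6052 / -1.7998 ≈ 2.559
Smallest integer k satisfying the bound: 3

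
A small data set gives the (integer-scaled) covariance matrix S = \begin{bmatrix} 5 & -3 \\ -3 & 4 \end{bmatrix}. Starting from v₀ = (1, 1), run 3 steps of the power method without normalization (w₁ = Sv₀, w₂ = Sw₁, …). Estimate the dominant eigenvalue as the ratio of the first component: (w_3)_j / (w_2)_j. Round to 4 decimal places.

5.8571

w1 = Sv₀ = (2, 1)
w2 = Sw1 = (7, -2)
w3 = Sw2 = (41, -29)
Ratio at component: 41 / 7 = 5.8571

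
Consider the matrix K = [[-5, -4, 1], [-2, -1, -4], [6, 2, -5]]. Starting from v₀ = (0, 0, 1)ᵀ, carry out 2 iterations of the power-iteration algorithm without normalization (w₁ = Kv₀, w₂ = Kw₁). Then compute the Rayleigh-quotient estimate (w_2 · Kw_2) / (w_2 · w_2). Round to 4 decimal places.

-3.9533

w1 = Kv₀ = ((-5)·0 + (-4)·0 + 1·1; (-2)·0 + (-1)·0 + (-4)·1; 6·0 + 2·0 + (-5)·1) = (1, -4, -5)
w2 = Kw1 = ((-5)·1 + (-4)·(-4) + 1·(-5); (-2)·1 + (-1)·(-4) + (-4)·(-5); 6·1 + 2·(-4) + (-5)·(-5)) = (6, 22, 23)
Kw2 = (-95, -126, -35)
w2·Kw2 = 6·(-95) + 22·(-126) + 23·(-35) = -4147; w2·w2 = 6·6 + 22·22 + 23·23 = 1049
λ ≈ -4147/1049 = -3.9533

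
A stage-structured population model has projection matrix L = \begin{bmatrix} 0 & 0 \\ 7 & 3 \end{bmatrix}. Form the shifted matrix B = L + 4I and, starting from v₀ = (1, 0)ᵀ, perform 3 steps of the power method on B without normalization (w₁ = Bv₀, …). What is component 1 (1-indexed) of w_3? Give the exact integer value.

B = L + 4I has rows (4, 0); (7, 7)
w1 = Bv₀ = (4·1 + 0·0; 7·1 + 7·0) = (4, 7)
w2 = Bw1 = (4·4 + 0·7; 7·4 + 7·7) = (16, 77)
w3 = Bw2 = (64, 651)
Requested component of w3: 64

64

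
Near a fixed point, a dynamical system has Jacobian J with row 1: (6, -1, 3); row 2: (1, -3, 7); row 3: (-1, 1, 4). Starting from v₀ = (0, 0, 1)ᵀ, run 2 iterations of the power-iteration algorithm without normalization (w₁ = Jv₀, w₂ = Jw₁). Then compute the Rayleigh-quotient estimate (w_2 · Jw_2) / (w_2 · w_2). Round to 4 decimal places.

6.7969

w1 = Jv₀ = (3, 7, 4)
w2 = Jw1 = (23, 10, 20)
Jw2 = (188, 133, 67)
w2·Jw2 = 23·188 + 10·133 + 20·67 = 6994; w2·w2 = 23·23 + 10·10 + 20·20 = 1029
λ ≈ 6994/1029 = 6.7969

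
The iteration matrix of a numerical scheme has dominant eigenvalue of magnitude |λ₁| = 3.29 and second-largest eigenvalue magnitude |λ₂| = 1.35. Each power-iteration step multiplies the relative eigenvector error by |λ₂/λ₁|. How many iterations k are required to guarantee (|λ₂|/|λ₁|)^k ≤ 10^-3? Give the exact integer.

|λ₂/λ₁| = 1.35/3.29 = 0.41033
Need k ≥ ln(10^-3) / ln(0.41033) = -6.9078 / -0.8908 ≈ 7.755
Smallest integer k satisfying the bound: 8

8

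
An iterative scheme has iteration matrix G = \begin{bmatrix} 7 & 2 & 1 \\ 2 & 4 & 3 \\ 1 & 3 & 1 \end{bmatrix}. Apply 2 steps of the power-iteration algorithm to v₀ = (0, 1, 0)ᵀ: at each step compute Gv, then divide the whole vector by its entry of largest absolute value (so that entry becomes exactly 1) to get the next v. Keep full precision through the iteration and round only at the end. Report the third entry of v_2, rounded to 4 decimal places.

0.5862

Gv0 = (2.00000, 4.00000, 3.00000); divide by 4.00000 → v1 = (0.50000, 1.00000, 0.75000)
Gv1 = (6.25000, 7.25000, 4.25000); divide by 7.25000 → v2 = (0.86207, 1.00000, 0.58621)
Requested entry of v2: 17/29 = 0.5862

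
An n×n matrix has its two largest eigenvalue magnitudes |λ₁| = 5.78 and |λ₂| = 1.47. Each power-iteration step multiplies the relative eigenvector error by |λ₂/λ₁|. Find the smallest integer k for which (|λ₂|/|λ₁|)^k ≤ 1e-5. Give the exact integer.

|λ₂/λ₁| = 1.47/5.78 = 0.25433
Need k ≥ ln(1e-5) / ln(0.25433) = -11.5129 / -1.3691 ≈ 8.409
Smallest integer k satisfying the bound: 9

9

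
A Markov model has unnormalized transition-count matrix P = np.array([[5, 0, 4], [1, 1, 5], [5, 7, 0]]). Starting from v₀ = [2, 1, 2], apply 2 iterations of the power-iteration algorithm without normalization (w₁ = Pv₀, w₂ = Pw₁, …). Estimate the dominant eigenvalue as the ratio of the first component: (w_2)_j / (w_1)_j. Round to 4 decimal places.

λ ≈ 8.7778

w1 = Pv₀ = (18, 13, 17)
w2 = Pw1 = (158, 116, 181)
Ratio at component: 158 / 18 = 8.7778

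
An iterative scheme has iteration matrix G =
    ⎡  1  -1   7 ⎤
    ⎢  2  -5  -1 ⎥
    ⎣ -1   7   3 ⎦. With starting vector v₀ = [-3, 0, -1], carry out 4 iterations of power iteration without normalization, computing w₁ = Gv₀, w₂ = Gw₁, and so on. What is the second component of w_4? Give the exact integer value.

w1 = Gv₀ = (1·(-3) + (-1)·0 + 7·(-1); 2·(-3) + (-5)·0 + (-1)·(-1); (-1)·(-3) + 7·0 + 3·(-1)) = (-10, -5, 0)
w2 = Gw1 = (1·(-10) + (-1)·(-5) + 7·0; 2·(-10) + (-5)·(-5) + (-1)·0; (-1)·(-10) + 7·(-5) + 3·0) = (-5, 5, -25)
w3 = Gw2 = (-185, -10, -35)
w4 = Gw3 = (-420, -285, 10)
The requested component of w4 is -285.

-285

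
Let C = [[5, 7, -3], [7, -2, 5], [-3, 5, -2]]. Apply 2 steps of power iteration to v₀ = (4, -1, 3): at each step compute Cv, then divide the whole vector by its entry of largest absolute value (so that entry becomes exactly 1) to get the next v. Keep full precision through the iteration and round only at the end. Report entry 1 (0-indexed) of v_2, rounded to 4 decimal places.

-0.4381

Cv0 = (4.00000, 45.00000, -23.00000); divide by 45.00000 → v1 = (0.08889, 1.00000, -0.51111)
Cv1 = (8.97778, -3.93333, 5.75556); divide by 8.97778 → v2 = (1.00000, -0.43812, 0.64109)
Requested entry of v2: -177/404 = -0.4381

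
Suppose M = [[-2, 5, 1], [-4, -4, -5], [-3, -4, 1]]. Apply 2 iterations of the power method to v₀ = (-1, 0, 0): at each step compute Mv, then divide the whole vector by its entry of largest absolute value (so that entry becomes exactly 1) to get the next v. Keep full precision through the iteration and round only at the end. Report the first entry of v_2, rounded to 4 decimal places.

Mv0 = (2.00000, 4.00000, 3.00000); divide by 4.00000 → v1 = (0.50000, 1.00000, 0.75000)
Mv1 = (4.75000, -9.75000, -4.75000); divide by -9.75000 → v2 = (-0.48718, 1.00000, 0.48718)
Requested entry of v2: 19/-39 = -0.4872

-0.4872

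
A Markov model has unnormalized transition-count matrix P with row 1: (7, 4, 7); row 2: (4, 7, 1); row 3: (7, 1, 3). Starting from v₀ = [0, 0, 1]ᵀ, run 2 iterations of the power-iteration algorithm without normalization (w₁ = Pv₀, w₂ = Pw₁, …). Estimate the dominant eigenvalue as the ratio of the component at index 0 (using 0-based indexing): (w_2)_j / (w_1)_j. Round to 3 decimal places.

w1 = Pv₀ = (7, 1, 3)
w2 = Pw1 = (74, 38, 59)
Ratio at component: 74 / 7 = 10.571

10.571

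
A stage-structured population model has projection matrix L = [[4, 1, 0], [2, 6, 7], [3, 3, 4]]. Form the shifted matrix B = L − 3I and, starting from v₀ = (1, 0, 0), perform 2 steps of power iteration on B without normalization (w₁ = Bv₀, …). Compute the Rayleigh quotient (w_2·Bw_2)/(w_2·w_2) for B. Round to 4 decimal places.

6.5644

B = L − 3I has rows (1, 1, 0); (2, 3, 7); (3, 3, 1)
w1 = Bv₀ = (1, 2, 3)
w2 = Bw1 = (3, 29, 12)
Bw2 = (32, 177, 108)
w2·Bw2 = 6525; w2·w2 = 994; μ ≈ 6525/994 = 6.5644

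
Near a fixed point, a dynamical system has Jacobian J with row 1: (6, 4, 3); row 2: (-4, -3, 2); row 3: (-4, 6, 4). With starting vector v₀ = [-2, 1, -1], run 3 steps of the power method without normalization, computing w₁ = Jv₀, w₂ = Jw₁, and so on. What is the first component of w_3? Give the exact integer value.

382

w1 = Jv₀ = (6·(-2) + 4·1 + 3·(-1); (-4)·(-2) + (-3)·1 + 2·(-1); (-4)·(-2) + 6·1 + 4·(-1)) = (-11, 3, 10)
w2 = Jw1 = (6·(-11) + 4·3 + 3·10; (-4)·(-11) + (-3)·3 + 2·10; (-4)·(-11) + 6·3 + 4·10) = (-24, 55, 102)
w3 = Jw2 = (382, 135, 834)
The requested component of w3 is 382.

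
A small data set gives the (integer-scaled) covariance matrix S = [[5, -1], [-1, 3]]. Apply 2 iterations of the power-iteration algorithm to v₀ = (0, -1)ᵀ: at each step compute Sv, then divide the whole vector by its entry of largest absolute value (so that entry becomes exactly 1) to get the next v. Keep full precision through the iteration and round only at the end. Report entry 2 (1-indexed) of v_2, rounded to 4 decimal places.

Sv0 = (1.00000, -3.00000); divide by -3.00000 → v1 = (-0.33333, 1.00000)
Sv1 = (-2.66667, 3.33333); divide by 3.33333 → v2 = (-0.80000, 1.00000)
Requested entry of v2: -10/-10 = 1.0000

1.0000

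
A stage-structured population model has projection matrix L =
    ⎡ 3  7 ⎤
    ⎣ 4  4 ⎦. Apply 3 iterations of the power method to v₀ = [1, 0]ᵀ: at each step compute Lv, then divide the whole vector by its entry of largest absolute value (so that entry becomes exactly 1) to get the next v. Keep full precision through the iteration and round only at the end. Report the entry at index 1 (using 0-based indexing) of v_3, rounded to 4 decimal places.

0.8469

Lv0 = (3.00000, 4.00000); divide by 4.00000 → v1 = (0.75000, 1.00000)
Lv1 = (9.25000, 7.00000); divide by 9.25000 → v2 = (1.00000, 0.75676)
Lv2 = (8.29730, 7.02703); divide by 8.29730 → v3 = (1.00000, 0.84691)
Requested entry of v3: 260/307 = 0.8469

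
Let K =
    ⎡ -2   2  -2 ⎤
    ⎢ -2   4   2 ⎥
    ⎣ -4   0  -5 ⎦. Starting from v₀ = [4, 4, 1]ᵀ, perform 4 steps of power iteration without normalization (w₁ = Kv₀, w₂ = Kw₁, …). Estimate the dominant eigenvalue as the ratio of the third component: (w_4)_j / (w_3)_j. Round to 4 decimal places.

w1 = Kv₀ = ((-2)·4 + 2·4 + (-2)·1; (-2)·4 + 4·4 + 2·1; (-4)·4 + 0·4 + (-5)·1) = (-2, 10, -21)
w2 = Kw1 = ((-2)·(-2) + 2·10 + (-2)·(-21); (-2)·(-2) + 4·10 + 2·(-21); (-4)·(-2) + 0·10 + (-5)·(-21)) = (66, 2, 113)
w3 = Kw2 = (-354, 102, -829)
w4 = Kw3 = (2570, -542, 5561)
Ratio at component: 5561 / -829 = -6.7081

λ ≈ -6.7081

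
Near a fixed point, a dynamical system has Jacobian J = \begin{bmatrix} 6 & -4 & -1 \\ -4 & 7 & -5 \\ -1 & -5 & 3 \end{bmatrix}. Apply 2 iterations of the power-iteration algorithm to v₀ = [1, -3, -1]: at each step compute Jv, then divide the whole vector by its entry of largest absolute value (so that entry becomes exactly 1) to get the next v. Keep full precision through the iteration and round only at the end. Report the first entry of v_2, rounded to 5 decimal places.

Jv0 = (19.000000, -20.000000, 11.000000); divide by -20.000000 → v1 = (-0.950000, 1.000000, -0.550000)
Jv1 = (-9.150000, 13.550000, -5.700000); divide by 13.550000 → v2 = (-0.675277, 1.000000, -0.420664)
Requested entry of v2: 183/-271 = -0.67528

-0.67528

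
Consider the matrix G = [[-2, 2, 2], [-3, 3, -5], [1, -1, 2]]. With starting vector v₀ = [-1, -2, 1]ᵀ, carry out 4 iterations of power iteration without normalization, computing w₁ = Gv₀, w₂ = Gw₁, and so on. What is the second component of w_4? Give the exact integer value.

-666

w1 = Gv₀ = ((-2)·(-1) + 2·(-2) + 2·1; (-3)·(-1) + 3·(-2) + (-5)·1; 1·(-1) + (-1)·(-2) + 2·1) = (0, -8, 3)
w2 = Gw1 = ((-2)·0 + 2·(-8) + 2·3; (-3)·0 + 3·(-8) + (-5)·3; 1·0 + (-1)·(-8) + 2·3) = (-10, -39, 14)
w3 = Gw2 = (-30, -157, 57)
w4 = Gw3 = (-140, -666, 241)
The requested component of w4 is -666.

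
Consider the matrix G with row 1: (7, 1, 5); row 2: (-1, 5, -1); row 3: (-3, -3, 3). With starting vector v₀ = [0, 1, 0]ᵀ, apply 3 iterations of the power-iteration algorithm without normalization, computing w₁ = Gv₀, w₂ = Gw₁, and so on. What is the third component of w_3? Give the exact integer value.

w1 = Gv₀ = (1, 5, -3)
w2 = Gw1 = (-3, 27, -27)
w3 = Gw2 = (-129, 165, -153)
The requested component of w3 is -153.

-153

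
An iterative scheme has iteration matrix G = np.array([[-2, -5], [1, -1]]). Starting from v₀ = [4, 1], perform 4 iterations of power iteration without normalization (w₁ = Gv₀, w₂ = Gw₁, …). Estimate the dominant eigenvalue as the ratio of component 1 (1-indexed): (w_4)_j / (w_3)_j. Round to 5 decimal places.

-4.32759

w1 = Gv₀ = ((-2)·4 + (-5)·1; 1·4 + (-1)·1) = (-13, 3)
w2 = Gw1 = ((-2)·(-13) + (-5)·3; 1·(-13) + (-1)·3) = (11, -16)
w3 = Gw2 = (58, 27)
w4 = Gw3 = (-251, 31)
Ratio at component: -251 / 58 = -4.32759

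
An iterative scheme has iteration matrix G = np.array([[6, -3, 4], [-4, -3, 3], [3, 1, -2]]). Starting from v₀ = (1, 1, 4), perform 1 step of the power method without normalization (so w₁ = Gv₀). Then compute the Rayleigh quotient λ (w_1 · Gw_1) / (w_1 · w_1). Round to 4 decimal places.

w1 = Gv₀ = (6·1 + (-3)·1 + 4·4; (-4)·1 + (-3)·1 + 3·4; 3·1 + 1·1 + (-2)·4) = (19, 5, -4)
Gw1 = (83, -103, 70)
w1·Gw1 = 19·83 + 5·(-103) + (-4)·70 = 782; w1·w1 = 19·19 + 5·5 + (-4)·(-4) = 402
λ ≈ 782/402 = 1.9453

λ ≈ 1.9453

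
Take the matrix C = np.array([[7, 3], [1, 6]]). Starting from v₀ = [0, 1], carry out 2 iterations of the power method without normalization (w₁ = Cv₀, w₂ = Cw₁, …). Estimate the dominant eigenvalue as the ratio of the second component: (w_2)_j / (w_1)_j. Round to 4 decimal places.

w1 = Cv₀ = (7·0 + 3·1; 1·0 + 6·1) = (3, 6)
w2 = Cw1 = (7·3 + 3·6; 1·3 + 6·6) = (39, 39)
Ratio at component: 39 / 6 = 6.5000

6.5000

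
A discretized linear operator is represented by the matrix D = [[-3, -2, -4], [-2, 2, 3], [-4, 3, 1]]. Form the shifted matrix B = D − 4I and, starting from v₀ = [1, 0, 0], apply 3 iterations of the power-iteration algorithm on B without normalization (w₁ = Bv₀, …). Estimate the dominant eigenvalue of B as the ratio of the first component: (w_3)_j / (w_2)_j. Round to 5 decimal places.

-9.14493

B = D − 4I has rows (-7, -2, -4); (-2, -2, 3); (-4, 3, -3)
w1 = Bv₀ = (-7, -2, -4)
w2 = Bw1 = (69, 6, 34)
w3 = Bw2 = (-631, -48, -360)
Ratio: -631/69 = -9.14493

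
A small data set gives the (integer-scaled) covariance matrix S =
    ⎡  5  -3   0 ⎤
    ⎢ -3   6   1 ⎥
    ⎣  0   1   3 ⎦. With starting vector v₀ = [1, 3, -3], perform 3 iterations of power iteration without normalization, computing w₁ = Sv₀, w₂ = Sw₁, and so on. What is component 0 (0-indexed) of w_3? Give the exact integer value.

w1 = Sv₀ = (5·1 + (-3)·3 + 0·(-3); (-3)·1 + 6·3 + 1·(-3); 0·1 + 1·3 + 3·(-3)) = (-4, 12, -6)
w2 = Sw1 = (5·(-4) + (-3)·12 + 0·(-6); (-3)·(-4) + 6·12 + 1·(-6); 0·(-4) + 1·12 + 3·(-6)) = (-56, 78, -6)
w3 = Sw2 = (-514, 630, 60)
The requested component of w3 is -514.

-514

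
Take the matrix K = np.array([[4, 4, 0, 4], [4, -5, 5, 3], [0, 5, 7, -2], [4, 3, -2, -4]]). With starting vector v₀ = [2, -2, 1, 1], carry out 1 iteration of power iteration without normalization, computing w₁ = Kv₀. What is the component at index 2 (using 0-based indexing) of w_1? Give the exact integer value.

w1 = Kv₀ = (4·2 + 4·(-2) + 0·1 + 4·1; 4·2 + (-5)·(-2) + 5·1 + 3·1; 0·2 + 5·(-2) + 7·1 + (-2)·1; 4·2 + 3·(-2) + (-2)·1 + (-4)·1) = (4, 26, -5, -4)
The requested component of w1 is -5.

-5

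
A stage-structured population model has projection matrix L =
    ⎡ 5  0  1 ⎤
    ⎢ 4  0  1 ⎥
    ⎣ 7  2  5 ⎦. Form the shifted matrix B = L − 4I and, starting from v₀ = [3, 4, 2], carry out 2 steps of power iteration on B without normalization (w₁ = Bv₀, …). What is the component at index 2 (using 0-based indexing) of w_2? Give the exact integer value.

62

B = L − 4I has rows (1, 0, 1); (4, -4, 1); (7, 2, 1)
w1 = Bv₀ = (1·3 + 0·4 + 1·2; 4·3 + (-4)·4 + 1·2; 7·3 + 2·4 + 1·2) = (5, -2, 31)
w2 = Bw1 = (1·5 + 0·(-2) + 1·31; 4·5 + (-4)·(-2) + 1·31; 7·5 + 2·(-2) + 1·31) = (36, 59, 62)
Requested component of w2: 62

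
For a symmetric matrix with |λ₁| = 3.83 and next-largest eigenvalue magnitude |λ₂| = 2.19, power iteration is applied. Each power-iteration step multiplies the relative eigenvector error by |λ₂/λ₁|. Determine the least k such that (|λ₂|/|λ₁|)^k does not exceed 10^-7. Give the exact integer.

|λ₂/λ₁| = 2.19/3.83 = 0.57180
Need k ≥ ln(10^-7) / ln(0.57180) = -16.1181 / -0.5590 ≈ 28.836
Smallest integer k satisfying the bound: 29

29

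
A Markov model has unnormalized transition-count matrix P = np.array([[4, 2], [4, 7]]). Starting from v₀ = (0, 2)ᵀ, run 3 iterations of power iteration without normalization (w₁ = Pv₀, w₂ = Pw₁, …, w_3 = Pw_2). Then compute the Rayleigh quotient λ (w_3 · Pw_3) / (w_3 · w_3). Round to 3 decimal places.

w1 = Pv₀ = (4, 14)
w2 = Pw1 = (44, 114)
w3 = Pw2 = (404, 974)
Pw3 = (3564, 8434)
w3·Pw3 = 404·3564 + 974·8434 = 9654572; w3·w3 = 404·404 + 974·974 = 1111892
λ ≈ 9654572/1111892 = 8.683

λ ≈ 8.683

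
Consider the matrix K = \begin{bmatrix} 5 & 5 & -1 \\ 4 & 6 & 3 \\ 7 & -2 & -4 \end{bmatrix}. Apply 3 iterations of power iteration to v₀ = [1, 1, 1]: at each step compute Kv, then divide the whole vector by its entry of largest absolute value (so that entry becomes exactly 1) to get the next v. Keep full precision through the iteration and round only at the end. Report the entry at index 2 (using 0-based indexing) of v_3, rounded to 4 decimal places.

Kv0 = (9.00000, 13.00000, 1.00000); divide by 13.00000 → v1 = (0.69231, 1.00000, 0.07692)
Kv1 = (8.38462, 9.00000, 2.53846); divide by 9.00000 → v2 = (0.93162, 1.00000, 0.28205)
Kv2 = (9.37607, 10.57265, 3.39316); divide by 10.57265 → v3 = (0.88682, 1.00000, 0.32094)
Requested entry of v3: 397/1237 = 0.3209

0.3209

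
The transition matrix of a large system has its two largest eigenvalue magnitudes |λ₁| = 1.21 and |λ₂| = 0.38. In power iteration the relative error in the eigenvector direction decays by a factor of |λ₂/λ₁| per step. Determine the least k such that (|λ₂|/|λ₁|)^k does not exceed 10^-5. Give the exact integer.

|λ₂/λ₁| = 0.38/1.21 = 0.31405
Need k ≥ ln(10^-5) / ln(0.31405) = -11.5129 / -1.1582 ≈ 9.940
Smallest integer k satisfying the bound: 10

10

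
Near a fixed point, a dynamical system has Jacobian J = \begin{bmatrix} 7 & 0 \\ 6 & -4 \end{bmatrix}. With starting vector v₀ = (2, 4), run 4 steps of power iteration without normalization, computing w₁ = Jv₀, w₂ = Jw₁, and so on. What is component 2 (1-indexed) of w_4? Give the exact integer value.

3364

w1 = Jv₀ = (7·2 + 0·4; 6·2 + (-4)·4) = (14, -4)
w2 = Jw1 = (7·14 + 0·(-4); 6·14 + (-4)·(-4)) = (98, 100)
w3 = Jw2 = (686, 188)
w4 = Jw3 = (4802, 3364)
The requested component of w4 is 3364.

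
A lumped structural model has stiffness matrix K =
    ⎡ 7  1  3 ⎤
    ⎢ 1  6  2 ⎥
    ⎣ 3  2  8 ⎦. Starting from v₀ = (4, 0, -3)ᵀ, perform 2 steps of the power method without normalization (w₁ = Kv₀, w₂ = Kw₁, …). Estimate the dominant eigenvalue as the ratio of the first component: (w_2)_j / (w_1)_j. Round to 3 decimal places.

5.000

w1 = Kv₀ = (19, -2, -12)
w2 = Kw1 = (95, -17, -43)
Ratio at component: 95 / 19 = 5.000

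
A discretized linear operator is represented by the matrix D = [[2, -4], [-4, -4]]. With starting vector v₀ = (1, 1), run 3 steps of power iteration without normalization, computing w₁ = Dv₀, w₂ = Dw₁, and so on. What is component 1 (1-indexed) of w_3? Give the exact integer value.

-104

w1 = Dv₀ = (2·1 + (-4)·1; (-4)·1 + (-4)·1) = (-2, -8)
w2 = Dw1 = (2·(-2) + (-4)·(-8); (-4)·(-2) + (-4)·(-8)) = (28, 40)
w3 = Dw2 = (-104, -272)
The requested component of w3 is -104.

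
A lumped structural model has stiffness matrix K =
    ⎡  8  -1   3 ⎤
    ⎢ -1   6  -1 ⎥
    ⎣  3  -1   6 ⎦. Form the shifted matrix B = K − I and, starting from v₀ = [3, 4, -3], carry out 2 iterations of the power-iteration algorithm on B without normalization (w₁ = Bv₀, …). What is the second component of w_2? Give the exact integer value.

102

B = K − I has rows (7, -1, 3); (-1, 5, -1); (3, -1, 5)
w1 = Bv₀ = (8, 20, -10)
w2 = Bw1 = (6, 102, -46)
Requested component of w2: 102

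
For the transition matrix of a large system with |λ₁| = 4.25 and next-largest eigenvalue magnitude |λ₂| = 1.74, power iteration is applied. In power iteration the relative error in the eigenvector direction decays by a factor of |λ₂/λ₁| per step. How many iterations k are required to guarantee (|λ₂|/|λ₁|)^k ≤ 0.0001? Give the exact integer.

11

|λ₂/λ₁| = 1.74/4.25 = 0.40941
Need k ≥ ln(0.0001) / ln(0.40941) = -9.2103 / -0.8930 ≈ 10.314
Smallest integer k satisfying the bound: 11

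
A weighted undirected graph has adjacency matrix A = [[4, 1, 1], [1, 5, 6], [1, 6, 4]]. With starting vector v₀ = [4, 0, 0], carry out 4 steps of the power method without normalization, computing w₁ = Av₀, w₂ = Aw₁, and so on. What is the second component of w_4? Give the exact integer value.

7880

w1 = Av₀ = (16, 4, 4)
w2 = Aw1 = (72, 60, 56)
w3 = Aw2 = (404, 708, 656)
w4 = Aw3 = (2980, 7880, 7276)
The requested component of w4 is 7880.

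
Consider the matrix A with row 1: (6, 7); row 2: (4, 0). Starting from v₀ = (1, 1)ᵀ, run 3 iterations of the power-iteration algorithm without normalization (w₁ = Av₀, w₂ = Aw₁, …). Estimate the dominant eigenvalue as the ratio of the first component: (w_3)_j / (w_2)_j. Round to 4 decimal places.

λ ≈ 9.4340

w1 = Av₀ = (6·1 + 7·1; 4·1 + 0·1) = (13, 4)
w2 = Aw1 = (6·13 + 7·4; 4·13 + 0·4) = (106, 52)
w3 = Aw2 = (1000, 424)
Ratio at component: 1000 / 106 = 9.4340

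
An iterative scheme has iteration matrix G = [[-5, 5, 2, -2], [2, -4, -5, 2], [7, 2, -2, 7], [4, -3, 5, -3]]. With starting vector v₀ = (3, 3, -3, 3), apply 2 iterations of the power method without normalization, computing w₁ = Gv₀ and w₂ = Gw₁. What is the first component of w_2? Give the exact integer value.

w1 = Gv₀ = (-12, 15, 54, -21)
w2 = Gw1 = (285, -396, -309, 240)
The requested component of w2 is 285.

285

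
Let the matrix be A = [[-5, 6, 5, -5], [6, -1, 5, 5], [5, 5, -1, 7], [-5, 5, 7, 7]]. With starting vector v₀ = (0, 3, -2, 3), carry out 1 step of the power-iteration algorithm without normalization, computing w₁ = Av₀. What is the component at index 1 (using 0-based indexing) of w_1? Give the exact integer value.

w1 = Av₀ = ((-5)·0 + 6·3 + 5·(-2) + (-5)·3; 6·0 + (-1)·3 + 5·(-2) + 5·3; 5·0 + 5·3 + (-1)·(-2) + 7·3; (-5)·0 + 5·3 + 7·(-2) + 7·3) = (-7, 2, 38, 22)
The requested component of w1 is 2.

2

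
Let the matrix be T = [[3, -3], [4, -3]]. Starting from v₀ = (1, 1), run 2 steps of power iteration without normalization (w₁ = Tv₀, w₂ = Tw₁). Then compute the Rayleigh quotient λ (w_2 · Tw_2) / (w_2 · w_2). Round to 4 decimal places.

λ ≈ 0.5000

w1 = Tv₀ = (3·1 + (-3)·1; 4·1 + (-3)·1) = (0, 1)
w2 = Tw1 = (3·0 + (-3)·1; 4·0 + (-3)·1) = (-3, -3)
Tw2 = (0, -3)
w2·Tw2 = (-3)·0 + (-3)·(-3) = 9; w2·w2 = (-3)·(-3) + (-3)·(-3) = 18
λ ≈ 9/18 = 0.5000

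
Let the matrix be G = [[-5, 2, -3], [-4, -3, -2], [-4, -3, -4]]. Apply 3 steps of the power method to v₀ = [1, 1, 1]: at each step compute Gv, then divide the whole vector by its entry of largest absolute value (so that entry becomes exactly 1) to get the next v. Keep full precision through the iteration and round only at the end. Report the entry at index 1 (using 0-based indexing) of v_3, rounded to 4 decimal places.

0.7561

Gv0 = (-6.00000, -9.00000, -11.00000); divide by -11.00000 → v1 = (0.54545, 0.81818, 1.00000)
Gv1 = (-4.09091, -6.63636, -8.63636); divide by -8.63636 → v2 = (0.47368, 0.76842, 1.00000)
Gv2 = (-3.83158, -6.20000, -8.20000); divide by -8.20000 → v3 = (0.46727, 0.75610, 1.00000)
Requested entry of v3: -589/-779 = 0.7561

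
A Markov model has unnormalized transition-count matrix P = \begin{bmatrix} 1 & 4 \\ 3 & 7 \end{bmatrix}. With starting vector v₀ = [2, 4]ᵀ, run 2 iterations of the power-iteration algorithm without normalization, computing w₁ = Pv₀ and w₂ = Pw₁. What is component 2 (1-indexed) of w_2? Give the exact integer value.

w1 = Pv₀ = (18, 34)
w2 = Pw1 = (154, 292)
The requested component of w2 is 292.

292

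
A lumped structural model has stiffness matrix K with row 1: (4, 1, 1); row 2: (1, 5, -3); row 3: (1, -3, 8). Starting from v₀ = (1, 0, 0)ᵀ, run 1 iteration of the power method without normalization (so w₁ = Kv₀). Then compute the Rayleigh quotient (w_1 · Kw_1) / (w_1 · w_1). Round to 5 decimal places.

λ ≈ 4.83333

w1 = Kv₀ = (4, 1, 1)
Kw1 = (18, 6, 9)
w1·Kw1 = 4·18 + 1·6 + 1·9 = 87; w1·w1 = 4·4 + 1·1 + 1·1 = 18
λ ≈ 87/18 = 4.83333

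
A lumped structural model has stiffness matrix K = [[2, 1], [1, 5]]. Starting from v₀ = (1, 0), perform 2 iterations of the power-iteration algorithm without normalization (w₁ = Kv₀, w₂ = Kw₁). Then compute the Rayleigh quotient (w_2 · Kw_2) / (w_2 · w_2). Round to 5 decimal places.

w1 = Kv₀ = (2·1 + 1·0; 1·1 + 5·0) = (2, 1)
w2 = Kw1 = (2·2 + 1·1; 1·2 + 5·1) = (5, 7)
Kw2 = (17, 40)
w2·Kw2 = 5·17 + 7·40 = 365; w2·w2 = 5·5 + 7·7 = 74
λ ≈ 365/74 = 4.93243

4.93243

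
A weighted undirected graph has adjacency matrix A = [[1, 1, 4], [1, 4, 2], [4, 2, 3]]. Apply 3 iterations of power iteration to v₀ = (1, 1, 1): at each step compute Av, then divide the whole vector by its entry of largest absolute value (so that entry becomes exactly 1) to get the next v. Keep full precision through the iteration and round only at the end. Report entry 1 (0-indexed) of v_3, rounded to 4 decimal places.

Av0 = (6.00000, 7.00000, 9.00000); divide by 9.00000 → v1 = (0.66667, 0.77778, 1.00000)
Av1 = (5.44444, 5.77778, 7.22222); divide by 7.22222 → v2 = (0.75385, 0.80000, 1.00000)
Av2 = (5.55385, 5.95385, 7.61538); divide by 7.61538 → v3 = (0.72929, 0.78182, 1.00000)
Requested entry of v3: 387/495 = 0.7818

0.7818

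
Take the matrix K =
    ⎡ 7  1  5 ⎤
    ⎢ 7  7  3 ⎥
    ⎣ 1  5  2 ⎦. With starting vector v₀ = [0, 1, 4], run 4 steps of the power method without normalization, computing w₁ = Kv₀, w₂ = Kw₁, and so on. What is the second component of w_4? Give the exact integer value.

w1 = Kv₀ = (7·0 + 1·1 + 5·4; 7·0 + 7·1 + 3·4; 1·0 + 5·1 + 2·4) = (21, 19, 13)
w2 = Kw1 = (7·21 + 1·19 + 5·13; 7·21 + 7·19 + 3·13; 1·21 + 5·19 + 2·13) = (231, 319, 142)
w3 = Kw2 = (2646, 4276, 2110)
w4 = Kw3 = (33348, 54784, 28246)
The requested component of w4 is 54784.

54784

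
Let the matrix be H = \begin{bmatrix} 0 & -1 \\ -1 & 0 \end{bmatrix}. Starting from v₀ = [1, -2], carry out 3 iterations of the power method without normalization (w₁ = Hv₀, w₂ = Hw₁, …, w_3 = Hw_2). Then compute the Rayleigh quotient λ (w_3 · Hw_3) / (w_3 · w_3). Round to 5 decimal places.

w1 = Hv₀ = (2, -1)
w2 = Hw1 = (1, -2)
w3 = Hw2 = (2, -1)
Hw3 = (1, -2)
w3·Hw3 = 2·1 + (-1)·(-2) = 4; w3·w3 = 2·2 + (-1)·(-1) = 5
λ ≈ 4/5 = 0.80000

λ ≈ 0.80000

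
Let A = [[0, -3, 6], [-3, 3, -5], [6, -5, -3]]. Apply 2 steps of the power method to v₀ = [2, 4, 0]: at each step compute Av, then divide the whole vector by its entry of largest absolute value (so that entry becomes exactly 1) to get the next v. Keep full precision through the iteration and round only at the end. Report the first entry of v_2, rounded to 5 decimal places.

Av0 = (-12.000000, 6.000000, -8.000000); divide by -12.000000 → v1 = (1.000000, -0.500000, 0.666667)
Av1 = (5.500000, -7.833333, 6.500000); divide by -7.833333 → v2 = (-0.702128, 1.000000, -0.829787)
Requested entry of v2: -66/94 = -0.70213

-0.70213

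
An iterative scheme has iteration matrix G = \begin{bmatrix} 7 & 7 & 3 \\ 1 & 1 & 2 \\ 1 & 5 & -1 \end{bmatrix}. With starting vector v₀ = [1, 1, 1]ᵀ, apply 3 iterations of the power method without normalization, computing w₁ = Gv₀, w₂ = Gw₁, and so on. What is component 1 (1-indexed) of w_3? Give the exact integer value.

w1 = Gv₀ = (17, 4, 5)
w2 = Gw1 = (162, 31, 32)
w3 = Gw2 = (1447, 257, 285)
The requested component of w3 is 1447.

1447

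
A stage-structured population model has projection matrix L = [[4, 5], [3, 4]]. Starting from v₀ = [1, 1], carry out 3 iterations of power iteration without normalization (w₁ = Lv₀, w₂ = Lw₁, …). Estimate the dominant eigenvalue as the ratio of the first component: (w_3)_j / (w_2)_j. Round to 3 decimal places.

λ ≈ 7.873

w1 = Lv₀ = (4·1 + 5·1; 3·1 + 4·1) = (9, 7)
w2 = Lw1 = (4·9 + 5·7; 3·9 + 4·7) = (71, 55)
w3 = Lw2 = (559, 433)
Ratio at component: 559 / 71 = 7.873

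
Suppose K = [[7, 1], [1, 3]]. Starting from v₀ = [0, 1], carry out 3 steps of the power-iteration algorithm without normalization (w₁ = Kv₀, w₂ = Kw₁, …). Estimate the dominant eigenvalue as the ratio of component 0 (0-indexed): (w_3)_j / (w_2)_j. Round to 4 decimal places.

8.0000

w1 = Kv₀ = (1, 3)
w2 = Kw1 = (10, 10)
w3 = Kw2 = (80, 40)
Ratio at component: 80 / 10 = 8.0000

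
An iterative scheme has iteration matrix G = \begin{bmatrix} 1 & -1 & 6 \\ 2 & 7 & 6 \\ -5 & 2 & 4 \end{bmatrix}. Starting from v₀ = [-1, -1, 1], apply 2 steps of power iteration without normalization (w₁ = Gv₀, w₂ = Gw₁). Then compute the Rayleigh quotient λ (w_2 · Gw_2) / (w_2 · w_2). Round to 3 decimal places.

2.569

w1 = Gv₀ = (1·(-1) + (-1)·(-1) + 6·1; 2·(-1) + 7·(-1) + 6·1; (-5)·(-1) + 2·(-1) + 4·1) = (6, -3, 7)
w2 = Gw1 = (1·6 + (-1)·(-3) + 6·7; 2·6 + 7·(-3) + 6·7; (-5)·6 + 2·(-3) + 4·7) = (51, 33, -8)
Gw2 = (-30, 285, -221)
w2·Gw2 = 51·(-30) + 33·285 + (-8)·(-221) = 9643; w2·w2 = 51·51 + 33·33 + (-8)·(-8) = 3754
λ ≈ 9643/3754 = 2.569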